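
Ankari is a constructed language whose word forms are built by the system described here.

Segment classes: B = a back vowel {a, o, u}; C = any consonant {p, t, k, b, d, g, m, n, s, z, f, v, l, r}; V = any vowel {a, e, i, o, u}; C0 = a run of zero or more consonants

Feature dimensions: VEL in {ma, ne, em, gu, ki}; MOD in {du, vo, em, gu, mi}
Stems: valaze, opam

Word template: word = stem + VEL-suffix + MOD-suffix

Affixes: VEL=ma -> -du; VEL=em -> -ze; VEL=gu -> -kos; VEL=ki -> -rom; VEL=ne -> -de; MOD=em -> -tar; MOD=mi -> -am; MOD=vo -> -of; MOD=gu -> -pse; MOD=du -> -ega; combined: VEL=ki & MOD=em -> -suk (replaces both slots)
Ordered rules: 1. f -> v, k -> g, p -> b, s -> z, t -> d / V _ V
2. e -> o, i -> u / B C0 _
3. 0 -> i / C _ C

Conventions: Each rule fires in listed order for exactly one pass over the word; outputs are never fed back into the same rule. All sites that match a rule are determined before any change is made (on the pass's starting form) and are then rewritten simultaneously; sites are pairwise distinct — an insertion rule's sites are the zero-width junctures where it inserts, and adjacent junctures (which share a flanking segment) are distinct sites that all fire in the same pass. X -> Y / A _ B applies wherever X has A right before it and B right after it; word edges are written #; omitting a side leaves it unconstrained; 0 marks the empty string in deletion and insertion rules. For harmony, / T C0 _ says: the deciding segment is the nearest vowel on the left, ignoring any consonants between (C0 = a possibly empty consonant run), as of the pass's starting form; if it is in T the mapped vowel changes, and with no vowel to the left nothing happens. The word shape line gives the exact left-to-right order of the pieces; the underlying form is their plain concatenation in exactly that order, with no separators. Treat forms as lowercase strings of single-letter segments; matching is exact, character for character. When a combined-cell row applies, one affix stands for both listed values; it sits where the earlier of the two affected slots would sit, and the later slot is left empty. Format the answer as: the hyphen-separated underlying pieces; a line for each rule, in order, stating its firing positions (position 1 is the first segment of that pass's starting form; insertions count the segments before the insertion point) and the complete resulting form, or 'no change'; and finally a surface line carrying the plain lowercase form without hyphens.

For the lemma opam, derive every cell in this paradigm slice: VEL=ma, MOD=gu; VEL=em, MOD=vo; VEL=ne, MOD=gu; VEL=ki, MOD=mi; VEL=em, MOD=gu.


cell VEL=ma, MOD=gu:
underlying: opam-du-pse
1. f -> v, k -> g, p -> b, s -> z, t -> d / V _ V: fires at position(s) 2: obamdupse
2. e -> o, i -> u / B C0 _: fires at position(s) 9: obamdupso
3. 0 -> i / C _ C: inserts after position(s) 4, 7: obamidupiso
surface: obamidupiso

cell VEL=em, MOD=vo:
underlying: opam-ze-of
1. f -> v, k -> g, p -> b, s -> z, t -> d / V _ V: fires at position(s) 2: obamzeof
2. e -> o, i -> u / B C0 _: fires at position(s) 6: obamzoof
3. 0 -> i / C _ C: inserts after position(s) 4: obamizoof
surface: obamizoof

cell VEL=ne, MOD=gu:
underlying: opam-de-pse
1. f -> v, k -> g, p -> b, s -> z, t -> d / V _ V: fires at position(s) 2: obamdepse
2. e -> o, i -> u / B C0 _: fires at position(s) 6: obamdopse
3. 0 -> i / C _ C: inserts after position(s) 4, 7: obamidopise
surface: obamidopise

cell VEL=ki, MOD=mi:
underlying: opam-rom-am
1. f -> v, k -> g, p -> b, s -> z, t -> d / V _ V: fires at position(s) 2: obamromam
2. e -> o, i -> u / B C0 _: no change
3. 0 -> i / C _ C: inserts after position(s) 4: obamiromam
surface: obamiromam

cell VEL=em, MOD=gu:
underlying: opam-ze-pse
1. f -> v, k -> g, p -> b, s -> z, t -> d / V _ V: fires at position(s) 2: obamzepse
2. e -> o, i -> u / B C0 _: fires at position(s) 6: obamzopse
3. 0 -> i / C _ C: inserts after position(s) 4, 7: obamizopise
surface: obamizopise


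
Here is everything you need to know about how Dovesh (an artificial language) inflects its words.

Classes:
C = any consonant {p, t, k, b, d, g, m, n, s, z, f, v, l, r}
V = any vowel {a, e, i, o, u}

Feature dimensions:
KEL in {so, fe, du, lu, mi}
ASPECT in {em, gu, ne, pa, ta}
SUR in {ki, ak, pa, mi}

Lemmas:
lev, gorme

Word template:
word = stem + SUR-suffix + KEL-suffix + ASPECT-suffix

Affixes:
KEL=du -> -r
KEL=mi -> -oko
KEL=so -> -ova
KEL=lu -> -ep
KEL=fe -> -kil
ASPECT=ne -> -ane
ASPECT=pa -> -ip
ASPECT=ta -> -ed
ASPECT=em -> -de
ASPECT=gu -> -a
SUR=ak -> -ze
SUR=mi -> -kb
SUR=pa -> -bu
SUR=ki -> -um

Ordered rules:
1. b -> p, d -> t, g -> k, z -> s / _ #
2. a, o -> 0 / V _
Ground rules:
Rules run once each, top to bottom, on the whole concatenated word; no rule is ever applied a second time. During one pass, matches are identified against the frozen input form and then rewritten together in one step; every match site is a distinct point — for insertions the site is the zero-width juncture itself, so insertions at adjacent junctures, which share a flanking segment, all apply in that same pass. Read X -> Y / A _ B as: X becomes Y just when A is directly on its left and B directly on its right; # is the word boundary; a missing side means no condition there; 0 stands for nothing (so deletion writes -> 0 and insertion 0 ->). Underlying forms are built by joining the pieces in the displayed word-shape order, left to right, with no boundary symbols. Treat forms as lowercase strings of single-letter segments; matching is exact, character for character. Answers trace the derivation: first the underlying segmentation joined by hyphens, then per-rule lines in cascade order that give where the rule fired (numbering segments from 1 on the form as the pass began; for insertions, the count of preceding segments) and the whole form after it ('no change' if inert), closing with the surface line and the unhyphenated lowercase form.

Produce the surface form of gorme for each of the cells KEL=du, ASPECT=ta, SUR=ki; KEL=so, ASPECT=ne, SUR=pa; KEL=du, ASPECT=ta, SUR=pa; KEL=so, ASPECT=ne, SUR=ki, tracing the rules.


cell KEL=du, ASPECT=ta, SUR=ki:
underlying: gorme-um-r-ed
1. b -> p, d -> t, g -> k, z -> s / _ #: fires at position(s) 10: gormeumret
2. a, o -> 0 / V _: no change
surface: gormeumret

cell KEL=so, ASPECT=ne, SUR=pa:
underlying: gorme-bu-ova-ane
1. b -> p, d -> t, g -> k, z -> s / _ #: no change
2. a, o -> 0 / V _: fires at position(s) 8, 11: gormebuvane
surface: gormebuvane

cell KEL=du, ASPECT=ta, SUR=pa:
underlying: gorme-bu-r-ed
1. b -> p, d -> t, g -> k, z -> s / _ #: fires at position(s) 10: gormeburet
2. a, o -> 0 / V _: no change
surface: gormeburet

cell KEL=so, ASPECT=ne, SUR=ki:
underlying: gorme-um-ova-ane
1. b -> p, d -> t, g -> k, z -> s / _ #: no change
2. a, o -> 0 / V _: fires at position(s) 11: gormeumovane
surface: gormeumovane


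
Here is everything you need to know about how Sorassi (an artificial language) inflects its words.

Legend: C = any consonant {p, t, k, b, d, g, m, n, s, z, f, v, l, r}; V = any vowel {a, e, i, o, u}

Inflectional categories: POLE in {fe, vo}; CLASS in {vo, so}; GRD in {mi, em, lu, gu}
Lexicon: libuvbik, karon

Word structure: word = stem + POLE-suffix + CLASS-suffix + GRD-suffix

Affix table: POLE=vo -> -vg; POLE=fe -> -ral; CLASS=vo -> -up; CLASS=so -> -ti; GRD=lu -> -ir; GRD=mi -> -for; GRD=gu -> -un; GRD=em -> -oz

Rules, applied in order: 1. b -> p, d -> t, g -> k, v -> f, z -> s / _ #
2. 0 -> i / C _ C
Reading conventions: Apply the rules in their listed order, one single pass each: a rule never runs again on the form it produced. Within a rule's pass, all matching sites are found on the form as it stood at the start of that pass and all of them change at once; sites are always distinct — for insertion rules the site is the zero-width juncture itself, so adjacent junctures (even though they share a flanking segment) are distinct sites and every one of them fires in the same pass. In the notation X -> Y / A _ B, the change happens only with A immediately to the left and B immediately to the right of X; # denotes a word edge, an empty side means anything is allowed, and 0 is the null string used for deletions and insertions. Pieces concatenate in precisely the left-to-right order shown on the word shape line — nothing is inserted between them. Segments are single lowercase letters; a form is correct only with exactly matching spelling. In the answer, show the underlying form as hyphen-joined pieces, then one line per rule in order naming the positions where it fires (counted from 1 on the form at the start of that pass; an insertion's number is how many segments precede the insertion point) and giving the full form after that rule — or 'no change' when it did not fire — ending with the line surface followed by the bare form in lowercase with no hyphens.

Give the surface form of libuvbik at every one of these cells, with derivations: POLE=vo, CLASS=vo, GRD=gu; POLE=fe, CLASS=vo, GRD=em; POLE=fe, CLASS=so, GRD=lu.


cell POLE=vo, CLASS=vo, GRD=gu:
underlying: libuvbik-vg-up-un
1. b -> p, d -> t, g -> k, v -> f, z -> s / _ #: no change
2. 0 -> i / C _ C: inserts after position(s) 5, 8, 9: libuvibikivigupun
surface: libuvibikivigupun

cell POLE=fe, CLASS=vo, GRD=em:
underlying: libuvbik-ral-up-oz
1. b -> p, d -> t, g -> k, v -> f, z -> s / _ #: fires at position(s) 15: libuvbikralupos
2. 0 -> i / C _ C: inserts after position(s) 5, 8: libuvibikiralupos
surface: libuvibikiralupos

cell POLE=fe, CLASS=so, GRD=lu:
underlying: libuvbik-ral-ti-ir
1. b -> p, d -> t, g -> k, v -> f, z -> s / _ #: no change
2. 0 -> i / C _ C: inserts after position(s) 5, 8, 11: libuvibikiralitiir
surface: libuvibikiralitiir


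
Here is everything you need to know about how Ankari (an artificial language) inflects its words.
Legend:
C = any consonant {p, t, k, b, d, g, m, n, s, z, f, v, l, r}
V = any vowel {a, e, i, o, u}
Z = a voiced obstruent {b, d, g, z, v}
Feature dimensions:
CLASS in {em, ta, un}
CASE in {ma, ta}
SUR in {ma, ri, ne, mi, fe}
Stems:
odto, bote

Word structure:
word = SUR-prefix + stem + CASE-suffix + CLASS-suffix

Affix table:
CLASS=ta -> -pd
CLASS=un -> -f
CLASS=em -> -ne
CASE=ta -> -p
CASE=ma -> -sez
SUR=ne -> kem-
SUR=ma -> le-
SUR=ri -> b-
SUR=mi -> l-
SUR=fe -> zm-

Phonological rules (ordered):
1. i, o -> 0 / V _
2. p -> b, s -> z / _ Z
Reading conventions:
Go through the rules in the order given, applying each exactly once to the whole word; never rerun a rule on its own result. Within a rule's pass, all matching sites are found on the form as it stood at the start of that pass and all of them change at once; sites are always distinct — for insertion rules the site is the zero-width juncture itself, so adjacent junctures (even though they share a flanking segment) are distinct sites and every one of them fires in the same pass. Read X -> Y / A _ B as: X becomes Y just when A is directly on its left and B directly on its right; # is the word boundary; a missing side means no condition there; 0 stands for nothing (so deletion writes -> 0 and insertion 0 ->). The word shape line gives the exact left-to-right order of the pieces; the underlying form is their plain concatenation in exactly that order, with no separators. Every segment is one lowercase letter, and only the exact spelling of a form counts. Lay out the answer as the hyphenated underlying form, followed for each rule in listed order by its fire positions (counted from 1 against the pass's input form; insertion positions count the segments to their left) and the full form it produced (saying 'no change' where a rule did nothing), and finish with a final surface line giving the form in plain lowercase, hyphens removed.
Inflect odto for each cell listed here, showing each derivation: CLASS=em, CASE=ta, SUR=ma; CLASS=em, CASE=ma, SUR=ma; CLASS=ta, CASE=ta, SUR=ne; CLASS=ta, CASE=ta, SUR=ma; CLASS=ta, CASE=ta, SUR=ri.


cell CLASS=em, CASE=ta, SUR=ma:
underlying: le-odto-p-ne
1. i, o -> 0 / V _: fires at position(s) 3: ledtopne
2. p -> b, s -> z / _ Z: no change
surface: ledtopne

cell CLASS=em, CASE=ma, SUR=ma:
underlying: le-odto-sez-ne
1. i, o -> 0 / V _: fires at position(s) 3: ledtosezne
2. p -> b, s -> z / _ Z: no change
surface: ledtosezne

cell CLASS=ta, CASE=ta, SUR=ne:
underlying: kem-odto-p-pd
1. i, o -> 0 / V _: no change
2. p -> b, s -> z / _ Z: fires at position(s) 9: kemodtopbd
surface: kemodtopbd

cell CLASS=ta, CASE=ta, SUR=ma:
underlying: le-odto-p-pd
1. i, o -> 0 / V _: fires at position(s) 3: ledtoppd
2. p -> b, s -> z / _ Z: fires at position(s) 7: ledtopbd
surface: ledtopbd

cell CLASS=ta, CASE=ta, SUR=ri:
underlying: b-odto-p-pd
1. i, o -> 0 / V _: no change
2. p -> b, s -> z / _ Z: fires at position(s) 7: bodtopbd
surface: bodtopbd


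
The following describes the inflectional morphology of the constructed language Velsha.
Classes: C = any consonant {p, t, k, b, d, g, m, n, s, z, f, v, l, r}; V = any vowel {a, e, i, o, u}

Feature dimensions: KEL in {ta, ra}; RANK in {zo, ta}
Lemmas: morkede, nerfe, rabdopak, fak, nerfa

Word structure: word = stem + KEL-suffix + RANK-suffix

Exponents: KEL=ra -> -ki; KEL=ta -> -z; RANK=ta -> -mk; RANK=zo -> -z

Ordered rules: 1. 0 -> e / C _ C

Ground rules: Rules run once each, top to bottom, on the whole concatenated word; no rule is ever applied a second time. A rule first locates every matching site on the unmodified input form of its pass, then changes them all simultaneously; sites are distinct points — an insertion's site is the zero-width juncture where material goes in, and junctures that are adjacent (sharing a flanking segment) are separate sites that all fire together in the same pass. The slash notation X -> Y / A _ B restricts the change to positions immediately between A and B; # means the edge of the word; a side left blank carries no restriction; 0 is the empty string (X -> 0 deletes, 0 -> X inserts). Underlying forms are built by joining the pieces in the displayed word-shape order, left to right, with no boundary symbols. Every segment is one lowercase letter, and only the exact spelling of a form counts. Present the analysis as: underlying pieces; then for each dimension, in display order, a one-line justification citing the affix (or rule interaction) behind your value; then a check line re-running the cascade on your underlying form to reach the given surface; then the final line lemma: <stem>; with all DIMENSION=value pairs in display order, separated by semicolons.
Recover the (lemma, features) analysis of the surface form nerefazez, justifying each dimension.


underlying: nerfa-z-z
KEL=ta - signalled by the affix -z
RANK=zo - signalled by the affix -z
check: nerfazz -> nerefazez
lemma: nerfa; KEL=ta; RANK=zo


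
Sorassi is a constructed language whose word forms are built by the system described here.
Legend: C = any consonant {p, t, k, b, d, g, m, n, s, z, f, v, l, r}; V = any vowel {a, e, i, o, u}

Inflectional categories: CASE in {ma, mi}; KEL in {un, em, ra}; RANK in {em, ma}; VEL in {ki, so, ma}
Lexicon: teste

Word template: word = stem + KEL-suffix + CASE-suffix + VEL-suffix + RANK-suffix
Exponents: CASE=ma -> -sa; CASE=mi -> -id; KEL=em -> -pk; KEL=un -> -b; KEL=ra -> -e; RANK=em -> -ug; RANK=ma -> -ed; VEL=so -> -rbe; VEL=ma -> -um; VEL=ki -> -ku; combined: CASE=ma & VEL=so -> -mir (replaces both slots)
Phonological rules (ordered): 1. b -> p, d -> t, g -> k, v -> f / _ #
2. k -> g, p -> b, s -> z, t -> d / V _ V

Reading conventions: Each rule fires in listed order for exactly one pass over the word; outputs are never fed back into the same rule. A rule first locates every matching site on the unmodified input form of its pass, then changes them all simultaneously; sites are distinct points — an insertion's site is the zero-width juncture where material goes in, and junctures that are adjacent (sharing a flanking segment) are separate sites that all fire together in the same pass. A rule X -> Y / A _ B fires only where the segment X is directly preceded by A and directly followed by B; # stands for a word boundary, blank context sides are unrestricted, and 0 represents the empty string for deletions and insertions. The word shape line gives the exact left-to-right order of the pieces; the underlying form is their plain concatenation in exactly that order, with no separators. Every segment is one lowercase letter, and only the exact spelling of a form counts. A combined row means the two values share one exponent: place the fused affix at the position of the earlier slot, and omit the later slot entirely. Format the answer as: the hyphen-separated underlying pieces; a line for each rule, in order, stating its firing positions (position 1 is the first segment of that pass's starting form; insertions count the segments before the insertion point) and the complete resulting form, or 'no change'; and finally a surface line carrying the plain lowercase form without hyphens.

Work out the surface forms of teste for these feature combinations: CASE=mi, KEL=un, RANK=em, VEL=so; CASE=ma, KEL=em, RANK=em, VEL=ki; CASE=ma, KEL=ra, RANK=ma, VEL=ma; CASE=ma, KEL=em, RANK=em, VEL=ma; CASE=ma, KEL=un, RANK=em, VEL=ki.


cell CASE=mi, KEL=un, RANK=em, VEL=so:
underlying: teste-b-id-rbe-ug
1. b -> p, d -> t, g -> k, v -> f / _ #: fires at position(s) 13: testebidrbeuk
2. k -> g, p -> b, s -> z, t -> d / V _ V: no change
surface: testebidrbeuk

cell CASE=ma, KEL=em, RANK=em, VEL=ki:
underlying: teste-pk-sa-ku-ug
1. b -> p, d -> t, g -> k, v -> f / _ #: fires at position(s) 13: testepksakuuk
2. k -> g, p -> b, s -> z, t -> d / V _ V: fires at position(s) 10: testepksaguuk
surface: testepksaguuk

cell CASE=ma, KEL=ra, RANK=ma, VEL=ma:
underlying: teste-e-sa-um-ed
1. b -> p, d -> t, g -> k, v -> f / _ #: fires at position(s) 12: testeesaumet
2. k -> g, p -> b, s -> z, t -> d / V _ V: fires at position(s) 7: testeezaumet
surface: testeezaumet

cell CASE=ma, KEL=em, RANK=em, VEL=ma:
underlying: teste-pk-sa-um-ug
1. b -> p, d -> t, g -> k, v -> f / _ #: fires at position(s) 13: testepksaumuk
2. k -> g, p -> b, s -> z, t -> d / V _ V: no change
surface: testepksaumuk

cell CASE=ma, KEL=un, RANK=em, VEL=ki:
underlying: teste-b-sa-ku-ug
1. b -> p, d -> t, g -> k, v -> f / _ #: fires at position(s) 12: testebsakuuk
2. k -> g, p -> b, s -> z, t -> d / V _ V: fires at position(s) 9: testebsaguuk
surface: testebsaguuk


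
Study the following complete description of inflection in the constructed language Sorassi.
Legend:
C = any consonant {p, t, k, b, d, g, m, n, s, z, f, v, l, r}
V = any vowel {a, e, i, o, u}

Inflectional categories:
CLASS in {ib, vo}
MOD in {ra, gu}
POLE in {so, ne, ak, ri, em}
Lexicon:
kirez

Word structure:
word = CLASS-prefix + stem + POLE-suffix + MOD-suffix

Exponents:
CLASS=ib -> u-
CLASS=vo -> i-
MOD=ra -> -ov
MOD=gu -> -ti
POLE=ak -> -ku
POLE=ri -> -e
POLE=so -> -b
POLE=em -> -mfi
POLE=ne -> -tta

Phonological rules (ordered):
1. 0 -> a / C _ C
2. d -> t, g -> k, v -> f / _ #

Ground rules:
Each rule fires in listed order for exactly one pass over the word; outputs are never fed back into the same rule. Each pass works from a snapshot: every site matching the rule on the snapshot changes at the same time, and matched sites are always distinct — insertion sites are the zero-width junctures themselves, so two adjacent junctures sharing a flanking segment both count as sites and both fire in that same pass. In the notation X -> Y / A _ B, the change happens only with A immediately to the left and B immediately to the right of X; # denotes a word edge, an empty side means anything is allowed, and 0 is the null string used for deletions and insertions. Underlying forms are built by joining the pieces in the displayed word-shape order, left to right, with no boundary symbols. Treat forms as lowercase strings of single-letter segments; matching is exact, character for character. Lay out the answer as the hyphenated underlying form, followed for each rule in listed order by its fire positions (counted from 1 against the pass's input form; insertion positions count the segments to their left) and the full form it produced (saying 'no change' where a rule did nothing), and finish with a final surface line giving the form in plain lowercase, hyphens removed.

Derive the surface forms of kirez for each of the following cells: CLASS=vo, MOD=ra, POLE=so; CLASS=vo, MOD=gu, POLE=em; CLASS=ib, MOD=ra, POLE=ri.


cell CLASS=vo, MOD=ra, POLE=so:
underlying: i-kirez-b-ov
1. 0 -> a / C _ C: inserts after position(s) 6: ikirezabov
2. d -> t, g -> k, v -> f / _ #: fires at position(s) 10: ikirezabof
surface: ikirezabof

cell CLASS=vo, MOD=gu, POLE=em:
underlying: i-kirez-mfi-ti
1. 0 -> a / C _ C: inserts after position(s) 6, 7: ikirezamafiti
2. d -> t, g -> k, v -> f / _ #: no change
surface: ikirezamafiti

cell CLASS=ib, MOD=ra, POLE=ri:
underlying: u-kirez-e-ov
1. 0 -> a / C _ C: no change
2. d -> t, g -> k, v -> f / _ #: fires at position(s) 9: ukirezeof
surface: ukirezeof


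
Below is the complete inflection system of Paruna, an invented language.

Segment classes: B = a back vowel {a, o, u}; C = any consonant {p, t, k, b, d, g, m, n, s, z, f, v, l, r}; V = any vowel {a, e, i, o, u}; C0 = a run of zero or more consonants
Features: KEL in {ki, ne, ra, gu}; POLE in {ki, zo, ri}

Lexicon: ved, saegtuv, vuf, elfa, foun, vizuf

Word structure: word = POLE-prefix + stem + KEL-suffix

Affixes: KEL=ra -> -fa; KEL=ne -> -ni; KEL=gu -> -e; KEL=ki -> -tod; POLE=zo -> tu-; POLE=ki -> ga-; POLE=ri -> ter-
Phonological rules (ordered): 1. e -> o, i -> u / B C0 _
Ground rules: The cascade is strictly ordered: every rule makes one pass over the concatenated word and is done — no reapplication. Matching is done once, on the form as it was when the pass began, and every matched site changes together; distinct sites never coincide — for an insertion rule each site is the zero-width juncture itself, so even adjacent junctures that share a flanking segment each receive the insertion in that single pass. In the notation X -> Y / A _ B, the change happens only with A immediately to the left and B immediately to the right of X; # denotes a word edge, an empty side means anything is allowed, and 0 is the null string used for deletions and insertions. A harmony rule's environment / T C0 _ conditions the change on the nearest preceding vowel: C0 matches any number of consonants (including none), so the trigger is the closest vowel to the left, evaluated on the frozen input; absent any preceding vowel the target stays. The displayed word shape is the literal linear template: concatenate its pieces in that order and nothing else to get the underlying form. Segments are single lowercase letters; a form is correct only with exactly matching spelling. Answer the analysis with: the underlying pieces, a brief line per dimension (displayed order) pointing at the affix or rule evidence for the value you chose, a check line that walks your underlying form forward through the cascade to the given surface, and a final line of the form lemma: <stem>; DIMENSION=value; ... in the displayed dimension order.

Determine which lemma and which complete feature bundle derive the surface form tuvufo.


underlying: tu-vuf-e
KEL=gu - signalled by the affix -e
POLE=zo - signalled by the affix tu-
check: tuvufe -> tuvufo
lemma: vuf; KEL=gu; POLE=zo


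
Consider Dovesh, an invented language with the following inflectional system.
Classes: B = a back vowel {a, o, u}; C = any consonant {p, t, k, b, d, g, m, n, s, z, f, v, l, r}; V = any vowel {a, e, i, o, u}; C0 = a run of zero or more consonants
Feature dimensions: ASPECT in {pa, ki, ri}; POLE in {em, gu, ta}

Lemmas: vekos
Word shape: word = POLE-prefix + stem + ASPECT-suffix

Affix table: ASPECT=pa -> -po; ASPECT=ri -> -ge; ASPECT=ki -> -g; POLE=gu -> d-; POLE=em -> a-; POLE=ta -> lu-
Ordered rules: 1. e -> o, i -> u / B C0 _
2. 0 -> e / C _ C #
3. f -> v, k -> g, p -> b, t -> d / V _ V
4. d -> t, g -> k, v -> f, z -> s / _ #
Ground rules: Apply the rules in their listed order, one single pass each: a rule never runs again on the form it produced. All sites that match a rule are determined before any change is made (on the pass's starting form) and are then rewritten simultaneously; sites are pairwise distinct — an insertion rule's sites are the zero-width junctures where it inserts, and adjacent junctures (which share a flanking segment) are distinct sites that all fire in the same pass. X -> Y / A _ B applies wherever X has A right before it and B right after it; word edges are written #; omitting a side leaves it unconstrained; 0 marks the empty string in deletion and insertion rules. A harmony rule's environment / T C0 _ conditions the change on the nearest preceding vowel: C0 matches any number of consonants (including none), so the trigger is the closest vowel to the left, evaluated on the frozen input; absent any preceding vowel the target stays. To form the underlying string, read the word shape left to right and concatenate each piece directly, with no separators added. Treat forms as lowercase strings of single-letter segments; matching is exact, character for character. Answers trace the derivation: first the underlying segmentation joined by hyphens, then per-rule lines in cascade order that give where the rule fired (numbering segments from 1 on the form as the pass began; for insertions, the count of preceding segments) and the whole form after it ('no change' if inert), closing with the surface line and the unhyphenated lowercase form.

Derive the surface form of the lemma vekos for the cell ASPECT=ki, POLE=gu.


underlying: d-vekos-g
1. e -> o, i -> u / B C0 _: no change
2. 0 -> e / C _ C #: inserts after position(s) 6: dvekoseg
3. f -> v, k -> g, p -> b, t -> d / V _ V: fires at position(s) 4: dvegoseg
4. d -> t, g -> k, v -> f, z -> s / _ #: fires at position(s) 8: dvegosek
surface: dvegosek


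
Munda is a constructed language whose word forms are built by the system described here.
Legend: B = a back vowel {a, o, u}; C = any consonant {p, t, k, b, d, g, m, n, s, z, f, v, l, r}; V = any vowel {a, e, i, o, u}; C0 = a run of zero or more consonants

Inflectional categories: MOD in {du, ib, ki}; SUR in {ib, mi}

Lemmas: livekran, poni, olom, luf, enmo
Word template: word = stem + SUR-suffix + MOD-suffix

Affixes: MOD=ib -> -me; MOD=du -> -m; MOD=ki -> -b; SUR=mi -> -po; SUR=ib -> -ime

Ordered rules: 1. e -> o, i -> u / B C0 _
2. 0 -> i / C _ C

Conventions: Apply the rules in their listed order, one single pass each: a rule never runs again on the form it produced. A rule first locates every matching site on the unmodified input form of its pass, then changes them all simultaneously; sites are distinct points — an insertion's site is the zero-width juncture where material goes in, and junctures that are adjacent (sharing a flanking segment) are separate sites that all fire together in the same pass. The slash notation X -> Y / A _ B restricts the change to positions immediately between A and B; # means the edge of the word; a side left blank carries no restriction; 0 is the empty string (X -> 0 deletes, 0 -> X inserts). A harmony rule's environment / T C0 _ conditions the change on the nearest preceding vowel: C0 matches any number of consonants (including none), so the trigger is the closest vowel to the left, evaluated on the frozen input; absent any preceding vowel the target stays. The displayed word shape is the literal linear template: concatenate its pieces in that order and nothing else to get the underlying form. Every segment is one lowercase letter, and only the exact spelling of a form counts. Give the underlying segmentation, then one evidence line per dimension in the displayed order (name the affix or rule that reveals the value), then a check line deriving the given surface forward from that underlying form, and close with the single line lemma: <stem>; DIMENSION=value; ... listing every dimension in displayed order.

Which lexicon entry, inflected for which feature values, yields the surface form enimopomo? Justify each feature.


underlying: enmo-po-me
MOD=ib - signalled by the affix -me
SUR=mi - signalled by the affix -po
check: enmopome -> enmopomo -> enimopomo
lemma: enmo; MOD=ib; SUR=mi


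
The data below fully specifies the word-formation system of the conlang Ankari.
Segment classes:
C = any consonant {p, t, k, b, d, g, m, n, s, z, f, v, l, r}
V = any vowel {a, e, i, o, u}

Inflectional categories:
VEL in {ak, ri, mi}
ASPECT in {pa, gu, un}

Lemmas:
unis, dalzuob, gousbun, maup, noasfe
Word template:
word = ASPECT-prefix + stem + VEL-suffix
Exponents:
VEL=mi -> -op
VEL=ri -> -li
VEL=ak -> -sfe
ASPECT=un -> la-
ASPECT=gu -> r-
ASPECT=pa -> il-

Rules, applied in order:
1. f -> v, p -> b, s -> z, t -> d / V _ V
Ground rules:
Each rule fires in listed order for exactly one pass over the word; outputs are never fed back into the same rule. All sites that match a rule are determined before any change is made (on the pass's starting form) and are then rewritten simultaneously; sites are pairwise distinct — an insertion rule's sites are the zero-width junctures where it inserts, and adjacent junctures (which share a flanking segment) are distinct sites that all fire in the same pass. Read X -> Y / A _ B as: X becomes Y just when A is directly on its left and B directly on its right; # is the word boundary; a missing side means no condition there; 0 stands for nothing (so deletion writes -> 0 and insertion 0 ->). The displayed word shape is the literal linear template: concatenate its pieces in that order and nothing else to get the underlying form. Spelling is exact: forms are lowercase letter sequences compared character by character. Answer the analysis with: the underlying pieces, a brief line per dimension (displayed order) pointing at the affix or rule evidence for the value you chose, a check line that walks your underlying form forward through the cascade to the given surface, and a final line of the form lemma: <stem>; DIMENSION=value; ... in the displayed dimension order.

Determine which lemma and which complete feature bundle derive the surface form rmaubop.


underlying: r-maup-op
VEL=mi - signalled by the affix -op
ASPECT=gu - signalled by the affix r-
check: rmaupop -> rmaubop
lemma: maup; VEL=mi; ASPECT=gu


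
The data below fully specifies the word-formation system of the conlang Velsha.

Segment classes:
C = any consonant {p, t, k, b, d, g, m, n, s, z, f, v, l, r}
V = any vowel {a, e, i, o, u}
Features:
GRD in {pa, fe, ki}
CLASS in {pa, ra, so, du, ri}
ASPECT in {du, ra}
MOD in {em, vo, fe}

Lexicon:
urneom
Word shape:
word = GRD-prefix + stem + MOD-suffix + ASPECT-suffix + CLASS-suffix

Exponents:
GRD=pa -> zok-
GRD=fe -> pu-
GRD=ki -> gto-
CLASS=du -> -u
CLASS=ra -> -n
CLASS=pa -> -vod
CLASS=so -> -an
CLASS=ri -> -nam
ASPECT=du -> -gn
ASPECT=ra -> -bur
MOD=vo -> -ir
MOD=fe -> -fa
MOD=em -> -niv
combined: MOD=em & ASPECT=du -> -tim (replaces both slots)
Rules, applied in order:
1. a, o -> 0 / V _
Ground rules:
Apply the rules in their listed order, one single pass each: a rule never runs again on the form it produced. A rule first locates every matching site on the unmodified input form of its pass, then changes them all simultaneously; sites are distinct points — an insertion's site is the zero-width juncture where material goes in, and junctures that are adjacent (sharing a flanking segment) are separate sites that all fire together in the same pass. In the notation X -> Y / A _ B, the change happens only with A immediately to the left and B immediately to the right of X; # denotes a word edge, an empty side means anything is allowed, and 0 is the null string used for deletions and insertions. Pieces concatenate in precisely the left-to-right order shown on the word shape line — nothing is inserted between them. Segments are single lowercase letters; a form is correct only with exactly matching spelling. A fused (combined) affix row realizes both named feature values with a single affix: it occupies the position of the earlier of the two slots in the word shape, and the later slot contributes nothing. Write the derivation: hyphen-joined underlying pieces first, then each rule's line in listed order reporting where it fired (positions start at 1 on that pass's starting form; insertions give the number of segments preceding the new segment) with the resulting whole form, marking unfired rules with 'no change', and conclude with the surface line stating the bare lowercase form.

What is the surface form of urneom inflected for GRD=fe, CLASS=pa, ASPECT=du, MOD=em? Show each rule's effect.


underlying: pu-urneom-tim-vod
1. a, o -> 0 / V _: fires at position(s) 7: puurnemtimvod
surface: puurnemtimvod


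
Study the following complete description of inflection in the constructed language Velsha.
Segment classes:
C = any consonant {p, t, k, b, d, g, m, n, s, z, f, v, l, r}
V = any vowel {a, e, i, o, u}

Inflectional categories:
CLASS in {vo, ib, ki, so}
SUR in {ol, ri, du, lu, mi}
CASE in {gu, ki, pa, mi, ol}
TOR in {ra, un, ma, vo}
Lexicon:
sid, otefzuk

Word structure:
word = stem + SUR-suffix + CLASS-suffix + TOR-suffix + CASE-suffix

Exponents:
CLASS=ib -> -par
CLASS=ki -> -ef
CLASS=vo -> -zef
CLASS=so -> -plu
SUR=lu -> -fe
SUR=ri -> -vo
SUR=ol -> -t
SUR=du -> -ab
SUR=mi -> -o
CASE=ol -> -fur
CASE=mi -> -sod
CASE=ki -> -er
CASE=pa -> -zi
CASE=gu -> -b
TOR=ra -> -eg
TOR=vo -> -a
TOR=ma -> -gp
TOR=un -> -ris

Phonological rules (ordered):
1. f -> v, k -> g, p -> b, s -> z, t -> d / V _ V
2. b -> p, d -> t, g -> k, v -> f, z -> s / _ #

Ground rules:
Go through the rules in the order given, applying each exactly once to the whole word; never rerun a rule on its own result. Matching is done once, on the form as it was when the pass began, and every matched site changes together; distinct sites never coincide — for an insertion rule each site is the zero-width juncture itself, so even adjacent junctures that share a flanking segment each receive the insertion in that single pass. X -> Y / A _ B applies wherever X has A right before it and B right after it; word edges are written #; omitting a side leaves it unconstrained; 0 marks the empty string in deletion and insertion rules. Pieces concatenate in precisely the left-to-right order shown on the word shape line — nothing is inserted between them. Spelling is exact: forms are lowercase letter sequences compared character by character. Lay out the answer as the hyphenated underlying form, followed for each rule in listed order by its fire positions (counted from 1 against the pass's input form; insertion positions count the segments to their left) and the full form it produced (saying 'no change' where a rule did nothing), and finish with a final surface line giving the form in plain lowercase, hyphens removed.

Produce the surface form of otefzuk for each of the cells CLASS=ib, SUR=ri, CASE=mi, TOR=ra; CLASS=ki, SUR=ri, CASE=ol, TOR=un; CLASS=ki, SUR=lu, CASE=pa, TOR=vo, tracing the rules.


cell CLASS=ib, SUR=ri, CASE=mi, TOR=ra:
underlying: otefzuk-vo-par-eg-sod
1. f -> v, k -> g, p -> b, s -> z, t -> d / V _ V: fires at position(s) 2, 10: odefzukvobaregsod
2. b -> p, d -> t, g -> k, v -> f, z -> s / _ #: fires at position(s) 17: odefzukvobaregsot
surface: odefzukvobaregsot

cell CLASS=ki, SUR=ri, CASE=ol, TOR=un:
underlying: otefzuk-vo-ef-ris-fur
1. f -> v, k -> g, p -> b, s -> z, t -> d / V _ V: fires at position(s) 2: odefzukvoefrisfur
2. b -> p, d -> t, g -> k, v -> f, z -> s / _ #: no change
surface: odefzukvoefrisfur

cell CLASS=ki, SUR=lu, CASE=pa, TOR=vo:
underlying: otefzuk-fe-ef-a-zi
1. f -> v, k -> g, p -> b, s -> z, t -> d / V _ V: fires at position(s) 2, 11: odefzukfeevazi
2. b -> p, d -> t, g -> k, v -> f, z -> s / _ #: no change
surface: odefzukfeevazi


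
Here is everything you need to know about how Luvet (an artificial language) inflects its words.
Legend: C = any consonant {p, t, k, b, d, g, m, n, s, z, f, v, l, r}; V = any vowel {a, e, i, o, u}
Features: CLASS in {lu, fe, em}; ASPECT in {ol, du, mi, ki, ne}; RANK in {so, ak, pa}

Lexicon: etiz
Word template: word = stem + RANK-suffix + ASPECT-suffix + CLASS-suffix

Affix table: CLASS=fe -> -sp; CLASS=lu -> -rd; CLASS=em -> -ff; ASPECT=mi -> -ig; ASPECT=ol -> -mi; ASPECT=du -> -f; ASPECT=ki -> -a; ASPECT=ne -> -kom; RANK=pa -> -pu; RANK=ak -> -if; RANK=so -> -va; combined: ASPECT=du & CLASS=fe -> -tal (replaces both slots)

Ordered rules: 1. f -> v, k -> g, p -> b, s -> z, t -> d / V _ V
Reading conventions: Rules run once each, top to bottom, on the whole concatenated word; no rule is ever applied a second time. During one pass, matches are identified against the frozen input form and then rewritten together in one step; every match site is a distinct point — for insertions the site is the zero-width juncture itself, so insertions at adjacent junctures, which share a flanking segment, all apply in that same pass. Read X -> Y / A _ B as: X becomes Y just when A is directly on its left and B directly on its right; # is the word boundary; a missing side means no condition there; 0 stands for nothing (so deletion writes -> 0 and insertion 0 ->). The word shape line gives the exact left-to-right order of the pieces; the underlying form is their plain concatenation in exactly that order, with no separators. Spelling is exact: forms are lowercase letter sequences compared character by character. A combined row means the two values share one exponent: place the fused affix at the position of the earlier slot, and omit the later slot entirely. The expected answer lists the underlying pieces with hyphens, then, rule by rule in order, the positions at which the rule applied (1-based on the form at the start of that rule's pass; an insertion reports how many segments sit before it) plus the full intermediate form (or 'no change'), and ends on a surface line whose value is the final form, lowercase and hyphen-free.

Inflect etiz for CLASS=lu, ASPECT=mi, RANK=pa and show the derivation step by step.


underlying: etiz-pu-ig-rd
1. f -> v, k -> g, p -> b, s -> z, t -> d / V _ V: fires at position(s) 2: edizpuigrd
surface: edizpuigrd


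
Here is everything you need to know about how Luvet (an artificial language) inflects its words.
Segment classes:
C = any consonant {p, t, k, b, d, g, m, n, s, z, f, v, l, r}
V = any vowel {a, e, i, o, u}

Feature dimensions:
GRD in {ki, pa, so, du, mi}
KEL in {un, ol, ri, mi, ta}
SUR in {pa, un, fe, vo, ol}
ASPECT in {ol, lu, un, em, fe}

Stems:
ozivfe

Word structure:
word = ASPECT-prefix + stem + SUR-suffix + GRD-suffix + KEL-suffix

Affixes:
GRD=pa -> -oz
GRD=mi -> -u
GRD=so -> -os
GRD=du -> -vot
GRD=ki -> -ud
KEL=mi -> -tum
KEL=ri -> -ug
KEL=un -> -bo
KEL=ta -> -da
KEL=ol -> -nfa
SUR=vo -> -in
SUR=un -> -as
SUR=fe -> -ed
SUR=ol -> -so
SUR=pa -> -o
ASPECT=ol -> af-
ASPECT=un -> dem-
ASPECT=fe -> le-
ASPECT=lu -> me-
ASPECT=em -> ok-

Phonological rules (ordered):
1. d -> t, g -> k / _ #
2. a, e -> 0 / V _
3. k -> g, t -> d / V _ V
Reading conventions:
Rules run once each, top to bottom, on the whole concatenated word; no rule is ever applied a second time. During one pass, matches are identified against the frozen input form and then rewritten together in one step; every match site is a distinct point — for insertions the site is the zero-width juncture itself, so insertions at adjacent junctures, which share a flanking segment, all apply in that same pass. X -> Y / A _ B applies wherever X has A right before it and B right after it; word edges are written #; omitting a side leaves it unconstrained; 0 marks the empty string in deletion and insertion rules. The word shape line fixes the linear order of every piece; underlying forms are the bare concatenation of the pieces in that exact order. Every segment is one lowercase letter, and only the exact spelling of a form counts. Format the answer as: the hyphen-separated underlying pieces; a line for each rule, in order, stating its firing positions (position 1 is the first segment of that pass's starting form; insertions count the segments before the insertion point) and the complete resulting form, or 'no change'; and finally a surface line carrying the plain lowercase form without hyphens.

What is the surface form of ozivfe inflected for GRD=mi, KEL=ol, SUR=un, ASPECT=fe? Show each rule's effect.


underlying: le-ozivfe-as-u-nfa
1. d -> t, g -> k / _ #: no change
2. a, e -> 0 / V _: fires at position(s) 9: leozivfesunfa
3. k -> g, t -> d / V _ V: no change
surface: leozivfesunfa
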